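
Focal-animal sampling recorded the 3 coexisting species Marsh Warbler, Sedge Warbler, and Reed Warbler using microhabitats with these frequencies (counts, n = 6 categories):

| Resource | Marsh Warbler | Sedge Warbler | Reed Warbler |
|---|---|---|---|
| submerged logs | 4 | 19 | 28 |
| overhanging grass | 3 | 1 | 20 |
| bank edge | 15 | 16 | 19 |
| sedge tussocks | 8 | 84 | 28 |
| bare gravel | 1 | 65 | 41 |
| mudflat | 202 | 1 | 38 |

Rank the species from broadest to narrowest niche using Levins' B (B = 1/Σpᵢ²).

Reed Warbler > Sedge Warbler > Marsh Warbler

Proportions for Marsh Warbler (n=233): 4/233=0.0172, 3/233=0.0129, 15/233=0.0644, 8/233=0.0343, 1/233=0.0043, 202/233=0.8670
Proportions for Sedge Warbler (n=186): 19/186=0.1022, 1/186=0.0054, 16/186=0.0860, 84/186=0.4516, 65/186=0.3495, 1/186=0.0054
Proportions for Reed Warbler (n=174): 28/174=0.1609, 20/174=0.1149, 19/174=0.1092, 28/174=0.1609, 41/174=0.2356, 38/174=0.2184
Σp_Marsᵢ² = 0.0172² + 0.0129² + 0.0644² + 0.0343² + 0.0043² + 0.8670² = 0.000296 + 0.000166 + 0.004147 + 0.001176 + 0.000018 + 0.751689 = 0.757492
B_Mars = 1 / 0.757492 = 1.3201
Σp_Sedgᵢ² = 0.1022² + 0.0054² + 0.0860² + 0.4516² + 0.3495² + 0.0054² = 0.010445 + 0.000029 + 0.007396 + 0.203943 + 0.122150 + 0.000029 = 0.343992
B_Sedg = 1 / 0.343992 = 2.9070
Σp_Reedᵢ² = 0.1609² + 0.1149² + 0.1092² + 0.1609² + 0.2356² + 0.2184² = 0.025889 + 0.013202 + 0.011925 + 0.025889 + 0.055507 + 0.047699 = 0.180111
B_Reed = 1 / 0.180111 = 5.5521
Ranking by B (broadest → narrowest): Reed Warbler (5.55) > Sedge Warbler (2.91) > Marsh Warbler (1.32)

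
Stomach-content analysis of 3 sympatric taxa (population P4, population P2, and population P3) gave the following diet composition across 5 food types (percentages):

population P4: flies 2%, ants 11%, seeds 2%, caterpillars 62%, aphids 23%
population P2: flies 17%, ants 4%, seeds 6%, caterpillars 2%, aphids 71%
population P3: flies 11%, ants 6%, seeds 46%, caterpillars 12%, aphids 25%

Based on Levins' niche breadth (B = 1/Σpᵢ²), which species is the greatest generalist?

Convert percentages to proportions (divide by 100).
Σp_P4ᵢ² = 0.02² + 0.11² + 0.02² + 0.62² + 0.23² = 0.0004 + 0.0121 + 0.0004 + 0.3844 + 0.0529 = 0.4502
B_P4 = 1 / 0.4502 = 2.2212
Σp_P2ᵢ² = 0.17² + 0.04² + 0.06² + 0.02² + 0.71² = 0.0289 + 0.0016 + 0.0036 + 0.0004 + 0.5041 = 0.5386
B_P2 = 1 / 0.5386 = 1.8567
Σp_P3ᵢ² = 0.11² + 0.06² + 0.46² + 0.12² + 0.25² = 0.0121 + 0.0036 + 0.2116 + 0.0144 + 0.0625 = 0.3042
B_P3 = 1 / 0.3042 = 3.2873
Highest B → broadest niche (most generalist): population P3 (B = 3.29).

population P3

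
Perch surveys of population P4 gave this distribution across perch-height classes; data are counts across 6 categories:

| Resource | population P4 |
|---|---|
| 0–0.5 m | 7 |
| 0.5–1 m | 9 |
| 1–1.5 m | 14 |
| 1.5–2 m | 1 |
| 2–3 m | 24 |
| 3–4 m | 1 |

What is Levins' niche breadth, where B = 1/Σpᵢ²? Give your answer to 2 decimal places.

3.47

Proportions for population P4 (n=56): 7/56=0.1250, 9/56=0.1607, 14/56=0.2500, 1/56=0.0179, 24/56=0.4286, 1/56=0.0179
Σpᵢ² = 0.1250² + 0.1607² + 0.2500² + 0.0179² + 0.4286² + 0.0179² = 0.015625 + 0.025824 + 0.062500 + 0.000320 + 0.183698 + 0.000320 = 0.288287
B = 1 / 0.288287 = 3.4688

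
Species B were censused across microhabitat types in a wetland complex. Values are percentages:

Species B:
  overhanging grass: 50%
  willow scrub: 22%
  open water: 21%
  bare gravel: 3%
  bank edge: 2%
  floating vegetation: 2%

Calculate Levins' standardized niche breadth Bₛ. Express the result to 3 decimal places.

0.381

Convert percentages to proportions (divide by 100).
Σpᵢ² = 0.50² + 0.22² + 0.21² + 0.03² + 0.02² + 0.02² = 0.2500 + 0.0484 + 0.0441 + 0.0009 + 0.0004 + 0.0004 = 0.3442
B = 1 / 0.3442 = 2.90529
Bₛ = (B − 1)/(n − 1) = (2.90529 − 1)/(6 − 1) = 1.90529/5 = 0.38106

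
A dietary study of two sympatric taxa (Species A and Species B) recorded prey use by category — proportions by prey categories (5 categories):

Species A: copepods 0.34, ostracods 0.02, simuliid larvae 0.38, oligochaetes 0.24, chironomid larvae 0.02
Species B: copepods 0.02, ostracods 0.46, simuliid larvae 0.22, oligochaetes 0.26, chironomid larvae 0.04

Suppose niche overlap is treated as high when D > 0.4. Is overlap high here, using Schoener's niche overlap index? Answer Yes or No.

Yes

Σ|p₁ᵢ − p₂ᵢ| = 0.32 + 0.44 + 0.16 + 0.02 + 0.02 = 0.96
D = 1 − ½ × 0.96 = 1 − 0.480 = 0.5200
D = 0.5200 > 0.4 → Yes.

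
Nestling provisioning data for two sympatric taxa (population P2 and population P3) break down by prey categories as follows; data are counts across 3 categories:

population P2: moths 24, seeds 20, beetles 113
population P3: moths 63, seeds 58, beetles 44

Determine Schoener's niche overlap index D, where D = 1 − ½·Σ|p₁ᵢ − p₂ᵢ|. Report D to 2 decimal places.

Proportions for population P2 (n=157): 24/157=0.1529, 20/157=0.1274, 113/157=0.7197
Proportions for population P3 (n=165): 63/165=0.3818, 58/165=0.3515, 44/165=0.2667
Σ|p₁ᵢ − p₂ᵢ| = 0.2289 + 0.2241 + 0.4530 = 0.9060
D = 1 − ½ × 0.9060 = 1 − 0.45300 = 0.54700

0.55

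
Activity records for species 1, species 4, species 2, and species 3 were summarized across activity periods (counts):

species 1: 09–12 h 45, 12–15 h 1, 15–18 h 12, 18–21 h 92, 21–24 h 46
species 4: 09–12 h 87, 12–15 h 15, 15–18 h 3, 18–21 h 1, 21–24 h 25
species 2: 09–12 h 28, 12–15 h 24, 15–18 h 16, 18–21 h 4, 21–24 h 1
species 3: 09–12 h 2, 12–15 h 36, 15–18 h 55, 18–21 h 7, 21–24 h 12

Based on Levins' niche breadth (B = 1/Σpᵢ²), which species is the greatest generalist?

Proportions for species 1 (n=196): 45/196=0.2296, 1/196=0.0051, 12/196=0.0612, 92/196=0.4694, 46/196=0.2347
Proportions for species 4 (n=131): 87/131=0.6641, 15/131=0.1145, 3/131=0.0229, 1/131=0.0076, 25/131=0.1908
Proportions for species 2 (n=73): 28/73=0.3836, 24/73=0.3288, 16/73=0.2192, 4/73=0.0548, 1/73=0.0137
Proportions for species 3 (n=112): 2/112=0.0179, 36/112=0.3214, 55/112=0.4911, 7/112=0.0625, 12/112=0.1071
Σp_1ᵢ² = 0.2296² + 0.0051² + 0.0612² + 0.4694² + 0.2347² = 0.052716 + 0.000026 + 0.003745 + 0.220336 + 0.055084 = 0.331907
B_1 = 1 / 0.331907 = 3.0129
Σp_4ᵢ² = 0.6641² + 0.1145² + 0.0229² + 0.0076² + 0.1908² = 0.441029 + 0.013110 + 0.000524 + 0.000058 + 0.036405 = 0.491126
B_4 = 1 / 0.491126 = 2.0361
Σp_2ᵢ² = 0.3836² + 0.3288² + 0.2192² + 0.0548² + 0.0137² = 0.147149 + 0.108109 + 0.048049 + 0.003003 + 0.000188 = 0.306498
B_2 = 1 / 0.306498 = 3.2627
Σp_3ᵢ² = 0.0179² + 0.3214² + 0.4911² + 0.0625² + 0.1071² = 0.000320 + 0.103298 + 0.241179 + 0.003906 + 0.011470 = 0.360173
B_3 = 1 / 0.360173 = 2.7764
Highest B → broadest niche (most generalist): species 2 (B = 3.26).

species 2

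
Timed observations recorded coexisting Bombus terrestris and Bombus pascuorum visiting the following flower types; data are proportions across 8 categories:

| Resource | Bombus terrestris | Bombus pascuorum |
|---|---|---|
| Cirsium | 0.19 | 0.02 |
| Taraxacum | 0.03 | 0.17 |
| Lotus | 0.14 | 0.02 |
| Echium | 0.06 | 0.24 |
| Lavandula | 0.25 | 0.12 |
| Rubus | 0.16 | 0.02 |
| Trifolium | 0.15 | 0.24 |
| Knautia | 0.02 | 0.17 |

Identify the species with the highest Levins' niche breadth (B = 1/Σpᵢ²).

Σp_terrᵢ² = 0.19² + 0.03² + 0.14² + 0.06² + 0.25² + 0.16² + 0.15² + 0.02² = 0.0361 + 0.0009 + 0.0196 + 0.0036 + 0.0625 + 0.0256 + 0.0225 + 0.0004 = 0.1712
B_terr = 1 / 0.1712 = 5.8411
Σp_pascᵢ² = 0.02² + 0.17² + 0.02² + 0.24² + 0.12² + 0.02² + 0.24² + 0.17² = 0.0004 + 0.0289 + 0.0004 + 0.0576 + 0.0144 + 0.0004 + 0.0576 + 0.0289 = 0.1886
B_pasc = 1 / 0.1886 = 5.3022
Highest B → broadest niche (most generalist): Bombus terrestris (B = 5.84).

Bombus terrestris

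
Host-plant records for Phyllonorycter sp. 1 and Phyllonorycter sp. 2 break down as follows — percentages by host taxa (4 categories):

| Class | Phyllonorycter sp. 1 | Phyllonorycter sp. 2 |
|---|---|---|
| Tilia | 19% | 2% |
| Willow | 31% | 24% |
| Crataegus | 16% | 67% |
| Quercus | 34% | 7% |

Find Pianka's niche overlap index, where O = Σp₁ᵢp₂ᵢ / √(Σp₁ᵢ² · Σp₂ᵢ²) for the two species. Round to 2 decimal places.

0.56

Convert percentages to proportions (divide by 100).
Σ p₁ᵢp₂ᵢ = 0.0038 + 0.0744 + 0.1072 + 0.0238 = 0.2092
Σp_1ᵢ² = 0.19² + 0.31² + 0.16² + 0.34² = 0.0361 + 0.0961 + 0.0256 + 0.1156 = 0.2734
Σp_2ᵢ² = 0.02² + 0.24² + 0.67² + 0.07² = 0.0004 + 0.0576 + 0.4489 + 0.0049 = 0.5118
O = 0.2092 / √(0.2734 × 0.5118) = 0.2092 / 0.37407 = 0.5593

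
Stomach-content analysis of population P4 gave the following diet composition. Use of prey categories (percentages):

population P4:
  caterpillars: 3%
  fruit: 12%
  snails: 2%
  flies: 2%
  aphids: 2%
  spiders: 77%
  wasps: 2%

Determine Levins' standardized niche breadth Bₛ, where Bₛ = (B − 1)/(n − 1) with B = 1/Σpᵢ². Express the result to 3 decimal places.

Convert percentages to proportions (divide by 100).
Σpᵢ² = 0.03² + 0.12² + 0.02² + 0.02² + 0.02² + 0.77² + 0.02² = 0.0009 + 0.0144 + 0.0004 + 0.0004 + 0.0004 + 0.5929 + 0.0004 = 0.6098
B = 1 / 0.6098 = 1.63988
Bₛ = (B − 1)/(n − 1) = (1.63988 − 1)/(7 − 1) = 0.63988/6 = 0.10665

0.107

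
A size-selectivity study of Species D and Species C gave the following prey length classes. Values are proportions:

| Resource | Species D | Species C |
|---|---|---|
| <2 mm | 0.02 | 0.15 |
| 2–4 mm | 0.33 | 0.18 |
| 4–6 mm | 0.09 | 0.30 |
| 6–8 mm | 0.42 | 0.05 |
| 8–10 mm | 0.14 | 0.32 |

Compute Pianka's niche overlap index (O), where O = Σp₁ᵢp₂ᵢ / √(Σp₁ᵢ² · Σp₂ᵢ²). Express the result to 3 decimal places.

Σ p₁ᵢp₂ᵢ = 0.0030 + 0.0594 + 0.0270 + 0.0210 + 0.0448 = 0.1552
Σp_1ᵢ² = 0.02² + 0.33² + 0.09² + 0.42² + 0.14² = 0.0004 + 0.1089 + 0.0081 + 0.1764 + 0.0196 = 0.3134
Σp_2ᵢ² = 0.15² + 0.18² + 0.30² + 0.05² + 0.32² = 0.0225 + 0.0324 + 0.0900 + 0.0025 + 0.1024 = 0.2498
O = 0.1552 / √(0.3134 × 0.2498) = 0.1552 / 0.279799 = 0.55468

0.555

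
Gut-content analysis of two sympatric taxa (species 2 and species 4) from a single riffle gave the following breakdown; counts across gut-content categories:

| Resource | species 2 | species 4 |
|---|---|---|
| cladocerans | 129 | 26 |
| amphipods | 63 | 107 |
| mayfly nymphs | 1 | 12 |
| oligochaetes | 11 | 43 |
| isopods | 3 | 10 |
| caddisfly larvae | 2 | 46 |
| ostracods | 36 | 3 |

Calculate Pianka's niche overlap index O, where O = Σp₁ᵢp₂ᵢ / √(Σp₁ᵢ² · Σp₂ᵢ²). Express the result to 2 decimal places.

0.57

Proportions for species 2 (n=245): 129/245=0.5265, 63/245=0.2571, 1/245=0.0041, 11/245=0.0449, 3/245=0.0122, 2/245=0.0082, 36/245=0.1469
Proportions for species 4 (n=247): 26/247=0.1053, 107/247=0.4332, 12/247=0.0486, 43/247=0.1741, 10/247=0.0405, 46/247=0.1862, 3/247=0.0121
Σ p₁ᵢp₂ᵢ = 0.055440 + 0.111376 + 0.000199 + 0.007817 + 0.000494 + 0.001527 + 0.001777 = 0.178630
Σp_1ᵢ² = 0.5265² + 0.2571² + 0.0041² + 0.0449² + 0.0122² + 0.0082² + 0.1469² = 0.277202 + 0.066100 + 0.000017 + 0.002016 + 0.000149 + 0.000067 + 0.021580 = 0.367131
Σp_2ᵢ² = 0.1053² + 0.4332² + 0.0486² + 0.1741² + 0.0405² + 0.1862² + 0.0121² = 0.011088 + 0.187662 + 0.002362 + 0.030311 + 0.001640 + 0.034670 + 0.000146 = 0.267879
O = 0.178630 / √(0.367131 × 0.267879) = 0.178630 / 0.3136028 = 0.5696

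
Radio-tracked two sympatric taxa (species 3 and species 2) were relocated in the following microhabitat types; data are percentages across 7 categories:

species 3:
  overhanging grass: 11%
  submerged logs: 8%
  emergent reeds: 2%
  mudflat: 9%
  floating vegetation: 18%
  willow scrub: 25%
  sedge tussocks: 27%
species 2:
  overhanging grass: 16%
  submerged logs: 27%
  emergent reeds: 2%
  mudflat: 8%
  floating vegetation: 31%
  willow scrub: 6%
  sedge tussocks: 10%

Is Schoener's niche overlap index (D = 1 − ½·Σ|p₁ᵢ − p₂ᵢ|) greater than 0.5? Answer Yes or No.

Yes

Convert percentages to proportions (divide by 100).
Σ|p₁ᵢ − p₂ᵢ| = 0.05 + 0.19 + 0.00 + 0.01 + 0.13 + 0.19 + 0.17 = 0.74
D = 1 − ½ × 0.74 = 1 − 0.370 = 0.6300
D = 0.6300 > 0.5 → Yes.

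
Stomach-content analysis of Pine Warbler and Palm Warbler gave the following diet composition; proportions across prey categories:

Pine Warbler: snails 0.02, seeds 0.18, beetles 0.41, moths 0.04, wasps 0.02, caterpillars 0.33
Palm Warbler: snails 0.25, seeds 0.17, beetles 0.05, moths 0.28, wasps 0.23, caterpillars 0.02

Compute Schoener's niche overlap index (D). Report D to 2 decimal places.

Σ|p₁ᵢ − p₂ᵢ| = 0.23 + 0.01 + 0.36 + 0.24 + 0.21 + 0.31 = 1.36
D = 1 − ½ × 1.36 = 1 − 0.680 = 0.3200

0.32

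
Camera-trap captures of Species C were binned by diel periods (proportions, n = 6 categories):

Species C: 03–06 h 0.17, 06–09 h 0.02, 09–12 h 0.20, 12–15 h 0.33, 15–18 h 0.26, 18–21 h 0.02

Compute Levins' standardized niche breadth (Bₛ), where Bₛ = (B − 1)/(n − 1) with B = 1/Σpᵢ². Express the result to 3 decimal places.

0.612

Σpᵢ² = 0.17² + 0.02² + 0.20² + 0.33² + 0.26² + 0.02² = 0.0289 + 0.0004 + 0.0400 + 0.1089 + 0.0676 + 0.0004 = 0.2462
B = 1 / 0.2462 = 4.06174
Bₛ = (B − 1)/(n − 1) = (4.06174 − 1)/(6 − 1) = 3.06174/5 = 0.61235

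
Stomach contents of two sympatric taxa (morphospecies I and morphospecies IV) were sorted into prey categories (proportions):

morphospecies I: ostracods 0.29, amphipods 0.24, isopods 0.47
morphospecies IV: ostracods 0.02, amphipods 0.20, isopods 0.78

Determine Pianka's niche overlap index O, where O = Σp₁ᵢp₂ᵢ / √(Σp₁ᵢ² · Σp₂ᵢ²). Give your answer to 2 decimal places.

0.87

Σ p₁ᵢp₂ᵢ = 0.0058 + 0.0480 + 0.3666 = 0.4204
Σp_1ᵢ² = 0.29² + 0.24² + 0.47² = 0.0841 + 0.0576 + 0.2209 = 0.3626
Σp_2ᵢ² = 0.02² + 0.20² + 0.78² = 0.0004 + 0.0400 + 0.6084 = 0.6488
O = 0.4204 / √(0.3626 × 0.6488) = 0.4204 / 0.48503 = 0.8668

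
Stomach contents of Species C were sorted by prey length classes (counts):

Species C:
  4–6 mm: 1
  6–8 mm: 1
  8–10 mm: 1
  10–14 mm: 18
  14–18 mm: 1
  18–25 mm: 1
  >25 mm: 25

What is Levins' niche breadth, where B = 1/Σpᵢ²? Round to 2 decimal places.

Proportions for Species C (n=48): 1/48=0.0208, 1/48=0.0208, 1/48=0.0208, 18/48=0.3750, 1/48=0.0208, 1/48=0.0208, 25/48=0.5208
Σpᵢ² = 0.0208² + 0.0208² + 0.0208² + 0.3750² + 0.0208² + 0.0208² + 0.5208² = 0.000433 + 0.000433 + 0.000433 + 0.140625 + 0.000433 + 0.000433 + 0.271233 = 0.414023
B = 1 / 0.414023 = 2.4153

2.42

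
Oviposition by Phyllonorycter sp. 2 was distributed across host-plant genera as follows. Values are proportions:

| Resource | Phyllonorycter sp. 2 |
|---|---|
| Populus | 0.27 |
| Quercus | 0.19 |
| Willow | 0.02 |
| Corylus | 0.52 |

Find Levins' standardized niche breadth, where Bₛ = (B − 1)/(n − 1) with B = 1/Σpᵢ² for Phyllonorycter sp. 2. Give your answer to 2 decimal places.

0.54

Σpᵢ² = 0.27² + 0.19² + 0.02² + 0.52² = 0.0729 + 0.0361 + 0.0004 + 0.2704 = 0.3798
B = 1 / 0.3798 = 2.6330
Bₛ = (B − 1)/(n − 1) = (2.6330 − 1)/(4 − 1) = 1.6330/3 = 0.5443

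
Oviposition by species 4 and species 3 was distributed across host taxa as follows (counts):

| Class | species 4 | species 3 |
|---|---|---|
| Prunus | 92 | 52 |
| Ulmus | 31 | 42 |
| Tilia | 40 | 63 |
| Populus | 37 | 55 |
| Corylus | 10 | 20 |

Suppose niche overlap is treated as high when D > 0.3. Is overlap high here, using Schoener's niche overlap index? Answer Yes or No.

Proportions for species 4 (n=210): 92/210=0.4381, 31/210=0.1476, 40/210=0.1905, 37/210=0.1762, 10/210=0.0476
Proportions for species 3 (n=232): 52/232=0.2241, 42/232=0.1810, 63/232=0.2716, 55/232=0.2371, 20/232=0.0862
Σ|p₁ᵢ − p₂ᵢ| = 0.2140 + 0.0334 + 0.0811 + 0.0609 + 0.0386 = 0.4280
D = 1 − ½ × 0.4280 = 1 − 0.21400 = 0.78600
D = 0.78600 > 0.3 → Yes.

Yes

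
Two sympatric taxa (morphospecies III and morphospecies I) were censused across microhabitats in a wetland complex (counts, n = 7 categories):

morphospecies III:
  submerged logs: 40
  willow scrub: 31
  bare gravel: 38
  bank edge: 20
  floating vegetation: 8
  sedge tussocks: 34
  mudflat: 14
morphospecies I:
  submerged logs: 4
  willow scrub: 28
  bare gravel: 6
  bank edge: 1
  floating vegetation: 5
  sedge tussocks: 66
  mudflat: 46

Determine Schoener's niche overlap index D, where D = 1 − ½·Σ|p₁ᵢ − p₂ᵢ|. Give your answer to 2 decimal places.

Proportions for morphospecies III (n=185): 40/185=0.2162, 31/185=0.1676, 38/185=0.2054, 20/185=0.1081, 8/185=0.0432, 34/185=0.1838, 14/185=0.0757
Proportions for morphospecies I (n=156): 4/156=0.0256, 28/156=0.1795, 6/156=0.0385, 1/156=0.0064, 5/156=0.0321, 66/156=0.4231, 46/156=0.2949
Σ|p₁ᵢ − p₂ᵢ| = 0.1906 + 0.0119 + 0.1669 + 0.1017 + 0.0111 + 0.2393 + 0.2192 = 0.9407
D = 1 − ½ × 0.9407 = 1 − 0.47035 = 0.52965

0.53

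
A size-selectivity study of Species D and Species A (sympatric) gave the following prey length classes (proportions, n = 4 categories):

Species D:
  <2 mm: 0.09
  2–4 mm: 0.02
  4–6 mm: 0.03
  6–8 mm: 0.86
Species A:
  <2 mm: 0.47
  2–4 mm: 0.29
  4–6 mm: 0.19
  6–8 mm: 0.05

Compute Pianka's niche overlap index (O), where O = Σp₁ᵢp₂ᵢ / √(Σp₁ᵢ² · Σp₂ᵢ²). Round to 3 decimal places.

0.191

Σ p₁ᵢp₂ᵢ = 0.0423 + 0.0058 + 0.0057 + 0.0430 = 0.0968
Σp_1ᵢ² = 0.09² + 0.02² + 0.03² + 0.86² = 0.0081 + 0.0004 + 0.0009 + 0.7396 = 0.7490
Σp_2ᵢ² = 0.47² + 0.29² + 0.19² + 0.05² = 0.2209 + 0.0841 + 0.0361 + 0.0025 = 0.3436
O = 0.0968 / √(0.7490 × 0.3436) = 0.0968 / 0.507303 = 0.19081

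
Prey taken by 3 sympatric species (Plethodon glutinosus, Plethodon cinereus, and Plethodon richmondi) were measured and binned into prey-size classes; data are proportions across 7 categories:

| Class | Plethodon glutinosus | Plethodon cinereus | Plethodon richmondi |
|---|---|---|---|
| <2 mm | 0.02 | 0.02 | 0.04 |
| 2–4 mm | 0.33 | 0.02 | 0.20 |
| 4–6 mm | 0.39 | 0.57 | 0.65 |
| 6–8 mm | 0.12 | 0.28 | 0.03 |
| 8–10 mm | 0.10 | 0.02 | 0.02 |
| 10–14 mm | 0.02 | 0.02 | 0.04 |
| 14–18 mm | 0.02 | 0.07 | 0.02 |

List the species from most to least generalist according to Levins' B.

Σp_glutᵢ² = 0.02² + 0.33² + 0.39² + 0.12² + 0.10² + 0.02² + 0.02² = 0.0004 + 0.1089 + 0.1521 + 0.0144 + 0.0100 + 0.0004 + 0.0004 = 0.2866
B_glut = 1 / 0.2866 = 3.4892
Σp_cineᵢ² = 0.02² + 0.02² + 0.57² + 0.28² + 0.02² + 0.02² + 0.07² = 0.0004 + 0.0004 + 0.3249 + 0.0784 + 0.0004 + 0.0004 + 0.0049 = 0.4098
B_cine = 1 / 0.4098 = 2.4402
Σp_richᵢ² = 0.04² + 0.20² + 0.65² + 0.03² + 0.02² + 0.04² + 0.02² = 0.0016 + 0.0400 + 0.4225 + 0.0009 + 0.0004 + 0.0016 + 0.0004 = 0.4674
B_rich = 1 / 0.4674 = 2.1395
Ranking by B (broadest → narrowest): Plethodon glutinosus (3.49) > Plethodon cinereus (2.44) > Plethodon richmondi (2.14)

Plethodon glutinosus > Plethodon cinereus > Plethodon richmondi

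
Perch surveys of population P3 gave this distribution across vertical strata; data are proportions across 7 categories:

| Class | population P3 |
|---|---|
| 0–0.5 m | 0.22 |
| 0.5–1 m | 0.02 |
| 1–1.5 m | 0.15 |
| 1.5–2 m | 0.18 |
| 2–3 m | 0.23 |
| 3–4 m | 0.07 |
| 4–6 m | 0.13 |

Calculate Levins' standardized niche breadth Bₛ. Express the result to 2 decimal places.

0.77

Σpᵢ² = 0.22² + 0.02² + 0.15² + 0.18² + 0.23² + 0.07² + 0.13² = 0.0484 + 0.0004 + 0.0225 + 0.0324 + 0.0529 + 0.0049 + 0.0169 = 0.1784
B = 1 / 0.1784 = 5.6054
Bₛ = (B − 1)/(n − 1) = (5.6054 − 1)/(7 − 1) = 4.6054/6 = 0.7676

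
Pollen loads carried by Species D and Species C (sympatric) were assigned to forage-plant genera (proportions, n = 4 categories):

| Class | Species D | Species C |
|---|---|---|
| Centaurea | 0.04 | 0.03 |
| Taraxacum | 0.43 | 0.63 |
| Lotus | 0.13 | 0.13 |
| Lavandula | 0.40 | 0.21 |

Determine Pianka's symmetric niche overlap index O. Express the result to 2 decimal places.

Σ p₁ᵢp₂ᵢ = 0.0012 + 0.2709 + 0.0169 + 0.0840 = 0.3730
Σp_1ᵢ² = 0.04² + 0.43² + 0.13² + 0.40² = 0.0016 + 0.1849 + 0.0169 + 0.1600 = 0.3634
Σp_2ᵢ² = 0.03² + 0.63² + 0.13² + 0.21² = 0.0009 + 0.3969 + 0.0169 + 0.0441 = 0.4588
O = 0.3730 / √(0.3634 × 0.4588) = 0.3730 / 0.40832 = 0.9135

0.91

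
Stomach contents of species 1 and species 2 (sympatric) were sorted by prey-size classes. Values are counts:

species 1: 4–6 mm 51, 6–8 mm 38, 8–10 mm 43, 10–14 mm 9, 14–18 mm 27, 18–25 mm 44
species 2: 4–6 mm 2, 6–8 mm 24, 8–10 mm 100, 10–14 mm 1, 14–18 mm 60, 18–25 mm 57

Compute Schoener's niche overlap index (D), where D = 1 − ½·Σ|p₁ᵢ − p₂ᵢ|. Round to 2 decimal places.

0.65

Proportions for species 1 (n=212): 51/212=0.2406, 38/212=0.1792, 43/212=0.2028, 9/212=0.0425, 27/212=0.1274, 44/212=0.2075
Proportions for species 2 (n=244): 2/244=0.0082, 24/244=0.0984, 100/244=0.4098, 1/244=0.0041, 60/244=0.2459, 57/244=0.2336
Σ|p₁ᵢ − p₂ᵢ| = 0.2324 + 0.0808 + 0.2070 + 0.0384 + 0.1185 + 0.0261 = 0.7032
D = 1 − ½ × 0.7032 = 1 − 0.35160 = 0.64840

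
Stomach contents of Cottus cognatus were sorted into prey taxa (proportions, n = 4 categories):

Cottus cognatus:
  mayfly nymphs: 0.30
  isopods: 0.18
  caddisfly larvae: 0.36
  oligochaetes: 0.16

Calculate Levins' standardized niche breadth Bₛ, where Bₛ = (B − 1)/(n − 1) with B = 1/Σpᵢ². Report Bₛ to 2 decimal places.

Σpᵢ² = 0.30² + 0.18² + 0.36² + 0.16² = 0.0900 + 0.0324 + 0.1296 + 0.0256 = 0.2776
B = 1 / 0.2776 = 3.6023
Bₛ = (B − 1)/(n − 1) = (3.6023 − 1)/(4 − 1) = 2.6023/3 = 0.8674

0.87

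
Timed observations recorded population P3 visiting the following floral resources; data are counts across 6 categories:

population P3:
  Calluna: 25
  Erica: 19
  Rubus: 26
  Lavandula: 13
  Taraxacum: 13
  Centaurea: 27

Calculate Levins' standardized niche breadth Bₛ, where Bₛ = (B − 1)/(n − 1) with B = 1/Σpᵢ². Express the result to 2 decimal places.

0.91

Proportions for population P3 (n=123): 25/123=0.2033, 19/123=0.1545, 26/123=0.2114, 13/123=0.1057, 13/123=0.1057, 27/123=0.2195
Σpᵢ² = 0.2033² + 0.1545² + 0.2114² + 0.1057² + 0.1057² + 0.2195² = 0.041331 + 0.023870 + 0.044690 + 0.011172 + 0.011172 + 0.048180 = 0.180415
B = 1 / 0.180415 = 5.5428
Bₛ = (B − 1)/(n − 1) = (5.5428 − 1)/(6 − 1) = 4.5428/5 = 0.9086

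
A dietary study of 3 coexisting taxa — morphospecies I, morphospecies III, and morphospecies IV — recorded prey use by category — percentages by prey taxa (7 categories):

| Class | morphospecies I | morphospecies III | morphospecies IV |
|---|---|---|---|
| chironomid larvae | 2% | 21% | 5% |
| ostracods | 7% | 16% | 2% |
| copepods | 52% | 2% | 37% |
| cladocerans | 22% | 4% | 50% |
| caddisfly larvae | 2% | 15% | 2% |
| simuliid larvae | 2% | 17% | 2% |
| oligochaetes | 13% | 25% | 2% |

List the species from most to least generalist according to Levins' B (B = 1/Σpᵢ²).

Convert percentages to proportions (divide by 100).
Σp_Iᵢ² = 0.02² + 0.07² + 0.52² + 0.22² + 0.02² + 0.02² + 0.13² = 0.0004 + 0.0049 + 0.2704 + 0.0484 + 0.0004 + 0.0004 + 0.0169 = 0.3418
B_I = 1 / 0.3418 = 2.9257
Σp_IIIᵢ² = 0.21² + 0.16² + 0.02² + 0.04² + 0.15² + 0.17² + 0.25² = 0.0441 + 0.0256 + 0.0004 + 0.0016 + 0.0225 + 0.0289 + 0.0625 = 0.1856
B_III = 1 / 0.1856 = 5.3879
Σp_IVᵢ² = 0.05² + 0.02² + 0.37² + 0.50² + 0.02² + 0.02² + 0.02² = 0.0025 + 0.0004 + 0.1369 + 0.2500 + 0.0004 + 0.0004 + 0.0004 = 0.3910
B_IV = 1 / 0.3910 = 2.5575
Ranking by B (broadest → narrowest): morphospecies III (5.39) > morphospecies I (2.93) > morphospecies IV (2.56)

morphospecies III > morphospecies I > morphospecies IV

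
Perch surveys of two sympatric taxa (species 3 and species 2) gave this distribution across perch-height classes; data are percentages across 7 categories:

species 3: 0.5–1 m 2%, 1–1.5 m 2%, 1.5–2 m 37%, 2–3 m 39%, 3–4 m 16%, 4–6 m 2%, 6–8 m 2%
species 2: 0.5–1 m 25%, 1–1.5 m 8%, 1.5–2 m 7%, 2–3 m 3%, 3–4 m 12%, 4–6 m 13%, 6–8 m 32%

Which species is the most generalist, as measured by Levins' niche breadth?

species 2

Convert percentages to proportions (divide by 100).
Σp_3ᵢ² = 0.02² + 0.02² + 0.37² + 0.39² + 0.16² + 0.02² + 0.02² = 0.0004 + 0.0004 + 0.1369 + 0.1521 + 0.0256 + 0.0004 + 0.0004 = 0.3162
B_3 = 1 / 0.3162 = 3.1626
Σp_2ᵢ² = 0.25² + 0.08² + 0.07² + 0.03² + 0.12² + 0.13² + 0.32² = 0.0625 + 0.0064 + 0.0049 + 0.0009 + 0.0144 + 0.0169 + 0.1024 = 0.2084
B_2 = 1 / 0.2084 = 4.7985
Highest B → broadest niche (most generalist): species 2 (B = 4.80).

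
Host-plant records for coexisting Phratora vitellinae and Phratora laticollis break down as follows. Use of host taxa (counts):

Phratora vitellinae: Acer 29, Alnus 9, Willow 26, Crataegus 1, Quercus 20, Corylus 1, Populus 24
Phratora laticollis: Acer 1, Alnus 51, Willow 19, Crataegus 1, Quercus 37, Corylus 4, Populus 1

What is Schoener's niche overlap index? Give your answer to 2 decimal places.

Proportions for Phratora vitellinae (n=110): 29/110=0.2636, 9/110=0.0818, 26/110=0.2364, 1/110=0.0091, 20/110=0.1818, 1/110=0.0091, 24/110=0.2182
Proportions for Phratora laticollis (n=114): 1/114=0.0088, 51/114=0.4474, 19/114=0.1667, 1/114=0.0088, 37/114=0.3246, 4/114=0.0351, 1/114=0.0088
Σ|p₁ᵢ − p₂ᵢ| = 0.2548 + 0.3656 + 0.0697 + 0.0003 + 0.1428 + 0.0260 + 0.2094 = 1.0686
D = 1 − ½ × 1.0686 = 1 − 0.53430 = 0.46570

0.47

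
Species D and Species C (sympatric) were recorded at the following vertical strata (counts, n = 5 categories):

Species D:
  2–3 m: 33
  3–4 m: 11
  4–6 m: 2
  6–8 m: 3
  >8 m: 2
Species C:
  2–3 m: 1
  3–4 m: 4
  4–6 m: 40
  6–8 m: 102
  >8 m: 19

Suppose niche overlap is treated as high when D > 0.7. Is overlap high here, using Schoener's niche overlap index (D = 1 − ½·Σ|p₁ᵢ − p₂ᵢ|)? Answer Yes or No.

Proportions for Species D (n=51): 33/51=0.6471, 11/51=0.2157, 2/51=0.0392, 3/51=0.0588, 2/51=0.0392
Proportions for Species C (n=166): 1/166=0.0060, 4/166=0.0241, 40/166=0.2410, 102/166=0.6145, 19/166=0.1145
Σ|p₁ᵢ − p₂ᵢ| = 0.6411 + 0.1916 + 0.2018 + 0.5557 + 0.0753 = 1.6655
D = 1 − ½ × 1.6655 = 1 − 0.83275 = 0.16725
D = 0.16725 < 0.7 → No.

No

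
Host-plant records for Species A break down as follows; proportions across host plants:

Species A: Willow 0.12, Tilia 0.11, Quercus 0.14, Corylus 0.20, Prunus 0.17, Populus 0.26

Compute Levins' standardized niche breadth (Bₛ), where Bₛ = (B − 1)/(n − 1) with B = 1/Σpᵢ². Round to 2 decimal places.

Σpᵢ² = 0.12² + 0.11² + 0.14² + 0.20² + 0.17² + 0.26² = 0.0144 + 0.0121 + 0.0196 + 0.0400 + 0.0289 + 0.0676 = 0.1826
B = 1 / 0.1826 = 5.4765
Bₛ = (B − 1)/(n − 1) = (5.4765 − 1)/(6 − 1) = 4.4765/5 = 0.8953

0.90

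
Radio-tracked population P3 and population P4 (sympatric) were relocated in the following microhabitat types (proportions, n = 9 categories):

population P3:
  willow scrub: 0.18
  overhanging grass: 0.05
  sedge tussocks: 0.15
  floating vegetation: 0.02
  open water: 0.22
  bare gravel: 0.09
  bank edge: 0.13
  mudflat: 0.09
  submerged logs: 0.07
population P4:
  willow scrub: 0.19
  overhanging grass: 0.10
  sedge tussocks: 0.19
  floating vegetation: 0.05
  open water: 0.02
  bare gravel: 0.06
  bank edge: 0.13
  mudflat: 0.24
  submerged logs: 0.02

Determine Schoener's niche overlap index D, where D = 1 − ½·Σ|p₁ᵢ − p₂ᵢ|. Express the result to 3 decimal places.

Σ|p₁ᵢ − p₂ᵢ| = 0.01 + 0.05 + 0.04 + 0.03 + 0.20 + 0.03 + 0.00 + 0.15 + 0.05 = 0.56
D = 1 − ½ × 0.56 = 1 − 0.280 = 0.72000

0.720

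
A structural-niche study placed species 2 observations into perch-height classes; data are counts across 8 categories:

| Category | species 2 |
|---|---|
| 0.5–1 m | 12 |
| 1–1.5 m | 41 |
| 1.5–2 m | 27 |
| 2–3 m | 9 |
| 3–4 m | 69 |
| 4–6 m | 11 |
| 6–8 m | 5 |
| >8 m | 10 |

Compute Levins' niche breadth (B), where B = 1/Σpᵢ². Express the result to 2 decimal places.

4.43

Proportions for species 2 (n=184): 12/184=0.0652, 41/184=0.2228, 27/184=0.1467, 9/184=0.0489, 69/184=0.3750, 11/184=0.0598, 5/184=0.0272, 10/184=0.0543
Σpᵢ² = 0.0652² + 0.2228² + 0.1467² + 0.0489² + 0.3750² + 0.0598² + 0.0272² + 0.0543² = 0.004251 + 0.049640 + 0.021521 + 0.002391 + 0.140625 + 0.003576 + 0.000740 + 0.002948 = 0.225692
B = 1 / 0.225692 = 4.4308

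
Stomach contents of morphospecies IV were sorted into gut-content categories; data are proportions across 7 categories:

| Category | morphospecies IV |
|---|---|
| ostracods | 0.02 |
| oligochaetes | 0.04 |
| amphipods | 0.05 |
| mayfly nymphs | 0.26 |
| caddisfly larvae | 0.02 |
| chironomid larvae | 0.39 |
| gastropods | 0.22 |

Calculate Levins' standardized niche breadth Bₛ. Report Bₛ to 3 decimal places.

Σpᵢ² = 0.02² + 0.04² + 0.05² + 0.26² + 0.02² + 0.39² + 0.22² = 0.0004 + 0.0016 + 0.0025 + 0.0676 + 0.0004 + 0.1521 + 0.0484 = 0.2730
B = 1 / 0.2730 = 3.66300
Bₛ = (B − 1)/(n − 1) = (3.66300 − 1)/(7 − 1) = 2.66300/6 = 0.44383

0.444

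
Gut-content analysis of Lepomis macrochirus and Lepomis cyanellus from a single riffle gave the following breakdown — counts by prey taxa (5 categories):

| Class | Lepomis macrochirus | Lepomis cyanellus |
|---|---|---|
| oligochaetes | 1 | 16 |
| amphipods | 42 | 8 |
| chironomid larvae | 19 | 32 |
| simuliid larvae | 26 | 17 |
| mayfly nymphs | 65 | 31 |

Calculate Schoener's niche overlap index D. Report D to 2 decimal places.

0.67

Proportions for Lepomis macrochirus (n=153): 1/153=0.0065, 42/153=0.2745, 19/153=0.1242, 26/153=0.1699, 65/153=0.4248
Proportions for Lepomis cyanellus (n=104): 16/104=0.1538, 8/104=0.0769, 32/104=0.3077, 17/104=0.1635, 31/104=0.2981
Σ|p₁ᵢ − p₂ᵢ| = 0.1473 + 0.1976 + 0.1835 + 0.0064 + 0.1267 = 0.6615
D = 1 − ½ × 0.6615 = 1 − 0.33075 = 0.66925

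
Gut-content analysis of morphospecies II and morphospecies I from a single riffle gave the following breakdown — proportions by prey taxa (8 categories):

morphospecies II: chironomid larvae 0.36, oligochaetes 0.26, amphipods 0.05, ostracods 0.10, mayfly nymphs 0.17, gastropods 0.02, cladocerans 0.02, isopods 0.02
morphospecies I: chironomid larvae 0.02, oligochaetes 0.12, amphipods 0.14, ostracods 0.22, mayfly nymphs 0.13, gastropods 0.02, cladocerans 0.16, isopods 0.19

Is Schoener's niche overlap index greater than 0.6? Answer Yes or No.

Σ|p₁ᵢ − p₂ᵢ| = 0.34 + 0.14 + 0.09 + 0.12 + 0.04 + 0.00 + 0.14 + 0.17 = 1.04
D = 1 − ½ × 1.04 = 1 − 0.520 = 0.4800
D = 0.4800 < 0.6 → No.

No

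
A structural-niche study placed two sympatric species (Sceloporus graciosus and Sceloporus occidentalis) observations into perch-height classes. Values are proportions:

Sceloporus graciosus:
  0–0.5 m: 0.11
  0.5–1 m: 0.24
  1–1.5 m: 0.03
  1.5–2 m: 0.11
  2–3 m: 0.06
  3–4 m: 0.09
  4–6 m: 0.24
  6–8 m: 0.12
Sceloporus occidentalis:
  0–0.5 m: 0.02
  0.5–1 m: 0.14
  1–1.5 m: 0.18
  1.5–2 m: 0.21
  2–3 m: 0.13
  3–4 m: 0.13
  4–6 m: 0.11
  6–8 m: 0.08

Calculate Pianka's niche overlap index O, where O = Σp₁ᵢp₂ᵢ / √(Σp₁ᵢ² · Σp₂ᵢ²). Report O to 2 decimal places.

Σ p₁ᵢp₂ᵢ = 0.0022 + 0.0336 + 0.0054 + 0.0231 + 0.0078 + 0.0117 + 0.0264 + 0.0096 = 0.1198
Σp_1ᵢ² = 0.11² + 0.24² + 0.03² + 0.11² + 0.06² + 0.09² + 0.24² + 0.12² = 0.0121 + 0.0576 + 0.0009 + 0.0121 + 0.0036 + 0.0081 + 0.0576 + 0.0144 = 0.1664
Σp_2ᵢ² = 0.02² + 0.14² + 0.18² + 0.21² + 0.13² + 0.13² + 0.11² + 0.08² = 0.0004 + 0.0196 + 0.0324 + 0.0441 + 0.0169 + 0.0169 + 0.0121 + 0.0064 = 0.1488
O = 0.1198 / √(0.1664 × 0.1488) = 0.1198 / 0.15735 = 0.7614

0.76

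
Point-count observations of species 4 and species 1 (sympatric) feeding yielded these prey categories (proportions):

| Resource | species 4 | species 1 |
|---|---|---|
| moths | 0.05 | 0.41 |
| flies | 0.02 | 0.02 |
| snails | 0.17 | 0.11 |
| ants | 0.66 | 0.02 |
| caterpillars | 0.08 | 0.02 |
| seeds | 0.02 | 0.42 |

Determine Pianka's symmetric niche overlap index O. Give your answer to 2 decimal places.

Σ p₁ᵢp₂ᵢ = 0.0205 + 0.0004 + 0.0187 + 0.0132 + 0.0016 + 0.0084 = 0.0628
Σp_1ᵢ² = 0.05² + 0.02² + 0.17² + 0.66² + 0.08² + 0.02² = 0.0025 + 0.0004 + 0.0289 + 0.4356 + 0.0064 + 0.0004 = 0.4742
Σp_2ᵢ² = 0.41² + 0.02² + 0.11² + 0.02² + 0.02² + 0.42² = 0.1681 + 0.0004 + 0.0121 + 0.0004 + 0.0004 + 0.1764 = 0.3578
O = 0.0628 / √(0.4742 × 0.3578) = 0.0628 / 0.41191 = 0.1525

0.15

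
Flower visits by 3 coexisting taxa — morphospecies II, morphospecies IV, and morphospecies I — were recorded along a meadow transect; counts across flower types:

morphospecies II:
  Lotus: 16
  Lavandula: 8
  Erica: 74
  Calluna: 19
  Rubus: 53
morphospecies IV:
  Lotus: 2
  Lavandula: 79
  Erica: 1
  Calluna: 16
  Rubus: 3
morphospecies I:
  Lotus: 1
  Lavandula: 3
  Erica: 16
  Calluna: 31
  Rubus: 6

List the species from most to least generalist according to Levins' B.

Proportions for morphospecies II (n=170): 16/170=0.0941, 8/170=0.0471, 74/170=0.4353, 19/170=0.1118, 53/170=0.3118
Proportions for morphospecies IV (n=101): 2/101=0.0198, 79/101=0.7822, 1/101=0.0099, 16/101=0.1584, 3/101=0.0297
Proportions for morphospecies I (n=57): 1/57=0.0175, 3/57=0.0526, 16/57=0.2807, 31/57=0.5439, 6/57=0.1053
Σp_IIᵢ² = 0.0941² + 0.0471² + 0.4353² + 0.1118² + 0.3118² = 0.008855 + 0.002218 + 0.189486 + 0.012499 + 0.097219 = 0.310277
B_II = 1 / 0.310277 = 3.2229
Σp_IVᵢ² = 0.0198² + 0.7822² + 0.0099² + 0.1584² + 0.0297² = 0.000392 + 0.611837 + 0.000098 + 0.025091 + 0.000882 = 0.638300
B_IV = 1 / 0.638300 = 1.5667
Σp_Iᵢ² = 0.0175² + 0.0526² + 0.2807² + 0.5439² + 0.1053² = 0.000306 + 0.002767 + 0.078792 + 0.295827 + 0.011088 = 0.388780
B_I = 1 / 0.388780 = 2.5721
Ranking by B (broadest → narrowest): morphospecies II (3.22) > morphospecies I (2.57) > morphospecies IV (1.57)

morphospecies II > morphospecies I > morphospecies IV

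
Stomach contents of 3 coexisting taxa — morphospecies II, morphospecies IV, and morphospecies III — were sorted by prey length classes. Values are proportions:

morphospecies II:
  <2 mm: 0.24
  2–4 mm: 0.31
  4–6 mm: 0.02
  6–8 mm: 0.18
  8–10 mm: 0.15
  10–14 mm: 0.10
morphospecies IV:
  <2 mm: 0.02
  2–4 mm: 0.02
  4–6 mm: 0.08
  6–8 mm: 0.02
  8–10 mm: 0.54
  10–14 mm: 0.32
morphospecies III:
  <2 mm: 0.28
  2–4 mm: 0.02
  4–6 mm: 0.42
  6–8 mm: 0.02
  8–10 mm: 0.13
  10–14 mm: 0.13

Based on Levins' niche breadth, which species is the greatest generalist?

morphospecies II

Σp_IIᵢ² = 0.24² + 0.31² + 0.02² + 0.18² + 0.15² + 0.10² = 0.0576 + 0.0961 + 0.0004 + 0.0324 + 0.0225 + 0.0100 = 0.2190
B_II = 1 / 0.2190 = 4.5662
Σp_IVᵢ² = 0.02² + 0.02² + 0.08² + 0.02² + 0.54² + 0.32² = 0.0004 + 0.0004 + 0.0064 + 0.0004 + 0.2916 + 0.1024 = 0.4016
B_IV = 1 / 0.4016 = 2.4900
Σp_IIIᵢ² = 0.28² + 0.02² + 0.42² + 0.02² + 0.13² + 0.13² = 0.0784 + 0.0004 + 0.1764 + 0.0004 + 0.0169 + 0.0169 = 0.2894
B_III = 1 / 0.2894 = 3.4554
Highest B → broadest niche (most generalist): morphospecies II (B = 4.57).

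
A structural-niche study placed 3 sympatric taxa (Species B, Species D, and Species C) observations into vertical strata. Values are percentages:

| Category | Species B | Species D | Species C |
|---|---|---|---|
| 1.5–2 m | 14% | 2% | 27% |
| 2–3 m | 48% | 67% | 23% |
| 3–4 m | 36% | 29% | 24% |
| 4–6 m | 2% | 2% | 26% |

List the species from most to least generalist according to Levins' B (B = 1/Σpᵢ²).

Species C > Species B > Species D

Convert percentages to proportions (divide by 100).
Σp_Bᵢ² = 0.14² + 0.48² + 0.36² + 0.02² = 0.0196 + 0.2304 + 0.1296 + 0.0004 = 0.3800
B_B = 1 / 0.3800 = 2.6316
Σp_Dᵢ² = 0.02² + 0.67² + 0.29² + 0.02² = 0.0004 + 0.4489 + 0.0841 + 0.0004 = 0.5338
B_D = 1 / 0.5338 = 1.8734
Σp_Cᵢ² = 0.27² + 0.23² + 0.24² + 0.26² = 0.0729 + 0.0529 + 0.0576 + 0.0676 = 0.2510
B_C = 1 / 0.2510 = 3.9841
Ranking by B (broadest → narrowest): Species C (3.98) > Species B (2.63) > Species D (1.87)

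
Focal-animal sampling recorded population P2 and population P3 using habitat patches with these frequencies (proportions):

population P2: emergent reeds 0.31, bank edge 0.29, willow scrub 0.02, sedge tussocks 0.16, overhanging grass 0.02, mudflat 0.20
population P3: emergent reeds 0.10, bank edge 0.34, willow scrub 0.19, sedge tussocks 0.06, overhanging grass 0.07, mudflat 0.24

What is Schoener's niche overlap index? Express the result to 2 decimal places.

0.69

Σ|p₁ᵢ − p₂ᵢ| = 0.21 + 0.05 + 0.17 + 0.10 + 0.05 + 0.04 = 0.62
D = 1 − ½ × 0.62 = 1 − 0.310 = 0.6900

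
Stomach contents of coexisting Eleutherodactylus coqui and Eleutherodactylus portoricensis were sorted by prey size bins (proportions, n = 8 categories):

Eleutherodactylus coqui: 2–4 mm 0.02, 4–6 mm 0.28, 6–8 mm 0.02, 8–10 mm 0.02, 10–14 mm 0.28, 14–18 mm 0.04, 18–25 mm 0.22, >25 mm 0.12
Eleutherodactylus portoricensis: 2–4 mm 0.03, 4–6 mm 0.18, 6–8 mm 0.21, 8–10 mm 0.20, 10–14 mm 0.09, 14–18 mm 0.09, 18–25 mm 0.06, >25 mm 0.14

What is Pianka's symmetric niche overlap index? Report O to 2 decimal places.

Σ p₁ᵢp₂ᵢ = 0.0006 + 0.0504 + 0.0042 + 0.0040 + 0.0252 + 0.0036 + 0.0132 + 0.0168 = 0.1180
Σp_1ᵢ² = 0.02² + 0.28² + 0.02² + 0.02² + 0.28² + 0.04² + 0.22² + 0.12² = 0.0004 + 0.0784 + 0.0004 + 0.0004 + 0.0784 + 0.0016 + 0.0484 + 0.0144 = 0.2224
Σp_2ᵢ² = 0.03² + 0.18² + 0.21² + 0.20² + 0.09² + 0.09² + 0.06² + 0.14² = 0.0009 + 0.0324 + 0.0441 + 0.0400 + 0.0081 + 0.0081 + 0.0036 + 0.0196 = 0.1568
O = 0.1180 / √(0.2224 × 0.1568) = 0.1180 / 0.18674 = 0.6319

0.63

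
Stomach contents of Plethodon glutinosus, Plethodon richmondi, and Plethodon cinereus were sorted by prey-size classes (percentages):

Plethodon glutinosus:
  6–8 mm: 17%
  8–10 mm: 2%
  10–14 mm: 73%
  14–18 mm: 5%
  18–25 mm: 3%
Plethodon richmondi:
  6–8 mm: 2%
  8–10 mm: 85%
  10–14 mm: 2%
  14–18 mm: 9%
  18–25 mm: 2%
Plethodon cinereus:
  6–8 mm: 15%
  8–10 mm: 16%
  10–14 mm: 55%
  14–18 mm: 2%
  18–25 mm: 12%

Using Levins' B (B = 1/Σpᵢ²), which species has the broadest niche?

Convert percentages to proportions (divide by 100).
Σp_glutᵢ² = 0.17² + 0.02² + 0.73² + 0.05² + 0.03² = 0.0289 + 0.0004 + 0.5329 + 0.0025 + 0.0009 = 0.5656
B_glut = 1 / 0.5656 = 1.7680
Σp_richᵢ² = 0.02² + 0.85² + 0.02² + 0.09² + 0.02² = 0.0004 + 0.7225 + 0.0004 + 0.0081 + 0.0004 = 0.7318
B_rich = 1 / 0.7318 = 1.3665
Σp_cineᵢ² = 0.15² + 0.16² + 0.55² + 0.02² + 0.12² = 0.0225 + 0.0256 + 0.3025 + 0.0004 + 0.0144 = 0.3654
B_cine = 1 / 0.3654 = 2.7367
Highest B → broadest niche (most generalist): Plethodon cinereus (B = 2.74).

Plethodon cinereus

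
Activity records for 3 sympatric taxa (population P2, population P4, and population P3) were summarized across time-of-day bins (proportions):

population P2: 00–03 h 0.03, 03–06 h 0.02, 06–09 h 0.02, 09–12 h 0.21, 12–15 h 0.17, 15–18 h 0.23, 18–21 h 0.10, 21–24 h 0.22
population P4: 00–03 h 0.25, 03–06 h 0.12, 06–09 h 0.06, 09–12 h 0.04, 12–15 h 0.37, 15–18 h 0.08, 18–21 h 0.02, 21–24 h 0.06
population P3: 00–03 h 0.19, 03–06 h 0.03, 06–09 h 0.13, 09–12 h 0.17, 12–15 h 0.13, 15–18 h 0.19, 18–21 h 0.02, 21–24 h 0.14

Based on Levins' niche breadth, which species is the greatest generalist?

population P3

Σp_P2ᵢ² = 0.03² + 0.02² + 0.02² + 0.21² + 0.17² + 0.23² + 0.10² + 0.22² = 0.0009 + 0.0004 + 0.0004 + 0.0441 + 0.0289 + 0.0529 + 0.0100 + 0.0484 = 0.1860
B_P2 = 1 / 0.1860 = 5.3763
Σp_P4ᵢ² = 0.25² + 0.12² + 0.06² + 0.04² + 0.37² + 0.08² + 0.02² + 0.06² = 0.0625 + 0.0144 + 0.0036 + 0.0016 + 0.1369 + 0.0064 + 0.0004 + 0.0036 = 0.2294
B_P4 = 1 / 0.2294 = 4.3592
Σp_P3ᵢ² = 0.19² + 0.03² + 0.13² + 0.17² + 0.13² + 0.19² + 0.02² + 0.14² = 0.0361 + 0.0009 + 0.0169 + 0.0289 + 0.0169 + 0.0361 + 0.0004 + 0.0196 = 0.1558
B_P3 = 1 / 0.1558 = 6.4185
Highest B → broadest niche (most generalist): population P3 (B = 6.42).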